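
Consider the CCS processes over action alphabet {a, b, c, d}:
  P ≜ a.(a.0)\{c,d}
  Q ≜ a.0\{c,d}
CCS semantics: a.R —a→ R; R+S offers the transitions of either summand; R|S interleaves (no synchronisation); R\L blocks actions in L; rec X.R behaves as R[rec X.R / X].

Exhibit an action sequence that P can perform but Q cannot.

Reachable graph of P (3 states):
  s0 = a.(a.0)\{c,d} | =a=> s1
  s1 = (a.0)\{c,d} | =a=> s2
  s2 = 0\{c,d} | ·
Reachable graph of Q (2 states):
  t0 = a.0\{c,d} | =a=> t1
  t1 = 0\{c,d} | ·
Executing aa from P (initial set {s0}):
  [1] a ⇒ {s1}
  [2] a ⇒ {s2}
  ✓ P
Executing aa from Q (initial set {t0}):
  [1] a ⇒ {t1}
  [2] a ⇒ no successor for Q

aa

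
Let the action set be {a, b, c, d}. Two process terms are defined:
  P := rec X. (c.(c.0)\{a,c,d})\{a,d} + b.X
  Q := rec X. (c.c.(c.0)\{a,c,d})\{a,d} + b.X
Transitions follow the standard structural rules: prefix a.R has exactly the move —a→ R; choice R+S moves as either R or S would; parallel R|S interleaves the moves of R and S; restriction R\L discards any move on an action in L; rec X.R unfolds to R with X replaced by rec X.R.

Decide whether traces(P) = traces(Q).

LTS(P): 2 reachable states
  u0 = rec X. (c.(c.0)\{a,c,d})\{a,d} + b.X → --b--▸ u0, --c--▸ u1
  u1 = (c.0)\{a,c,d}\{a,d} → stopped
LTS(Q): 3 reachable states
  v0 = rec X. (c.c.(c.0)\{a,c,d})\{a,d} + b.X → --b--▸ v0, --c--▸ v1
  v1 = (c.(c.0)\{a,c,d})\{a,d} → --c--▸ v2
  v2 = (c.0)\{a,c,d}\{a,d} → stopped
Run σ = ⟨cc⟩ on Q: start {v0}
  after c @ step 1: {v1}
  after c @ step 2: {v2}
  Q completes σ.
Run σ = ⟨cc⟩ on P: start {u0}
  after c @ step 1: {u1}
  after c @ step 2: ∅  — P cannot continue

NO — witness ⟨cc⟩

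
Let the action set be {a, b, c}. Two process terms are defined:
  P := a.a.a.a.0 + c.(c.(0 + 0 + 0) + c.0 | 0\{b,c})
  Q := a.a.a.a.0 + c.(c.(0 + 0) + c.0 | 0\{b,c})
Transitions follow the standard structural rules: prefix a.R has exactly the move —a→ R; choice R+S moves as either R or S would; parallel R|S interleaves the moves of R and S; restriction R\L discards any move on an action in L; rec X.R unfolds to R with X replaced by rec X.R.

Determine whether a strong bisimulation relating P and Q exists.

P's transition system — 8 states:
  p0 = a.a.a.a.0 + c.(c.(0 + 0 + 0) + c.0 | 0\{b,c}) :: ··a··> p1, ··c··> p2
  p1 = a.a.a.0 :: ··a··> p3
  p2 = c.(0 + 0 + 0) + c.0 | 0\{b,c} :: ··c··> p4, ··c··> p5
  p3 = a.a.0 :: ··a··> p6
  p4 = 0 + 0 + 0 :: deadlocked
  p5 = 0 | 0\{b,c} :: deadlocked
  p6 = a.0 :: ··a··> p7
  p7 = 0 :: deadlocked
Q's transition system — 8 states:
  q0 = a.a.a.a.0 + c.(c.(0 + 0) + c.0 | 0\{b,c}) :: ··a··> q1, ··c··> q2
  q1 = a.a.a.0 :: ··a··> q3
  q2 = c.(0 + 0) + c.0 | 0\{b,c} :: ··c··> q4, ··c··> q5
  q3 = a.a.0 :: ··a··> q6
  q4 = 0 + 0 :: deadlocked
  q5 = 0 | 0\{b,c} :: deadlocked
  q6 = a.0 :: ··a··> q7
  q7 = 0 :: deadlocked
Coarsest stable partition (strong bisimilarity classes):
  B0 = {p0, q0}
  B1 = {p2, q2}
  B2 = {p4, p5, p7, q4, q5, q7}
  B3 = {p1, q1}
  B4 = {p3, q3}
  B5 = {p6, q6}
p0 ∈ B0, q0 ∈ B0 → same block

P ~ Q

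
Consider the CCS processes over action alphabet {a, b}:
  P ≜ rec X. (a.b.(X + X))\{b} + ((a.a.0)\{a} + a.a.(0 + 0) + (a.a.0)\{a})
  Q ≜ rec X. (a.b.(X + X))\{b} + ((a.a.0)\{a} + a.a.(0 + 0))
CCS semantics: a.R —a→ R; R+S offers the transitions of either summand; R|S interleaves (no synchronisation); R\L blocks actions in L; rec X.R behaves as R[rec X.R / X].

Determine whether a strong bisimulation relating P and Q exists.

bisimilar

Reachable graph of P (4 states):
  u0 = rec X. (a.b.(X + X))\{b} + ((a.a.0)\{a} + a.a.(0 + 0) + (a.a.0)\{a}) → -a-> u1, -a-> u2
  u1 = (b.((rec X. (a.b.(X + X))\{b} + ((a.a.0)\{a} + a.a.(0 + 0) + (a.a.0)\{a})) + (rec X. (a.b.(X + X))\{b} + ((a.a.0)\{a} + a.a.(0 + 0) + (a.a.0)\{a}))))\{b} → stopped
  u2 = a.(0 + 0) → -a-> u3
  u3 = 0 + 0 → stopped
Reachable graph of Q (4 states):
  v0 = rec X. (a.b.(X + X))\{b} + ((a.a.0)\{a} + a.a.(0 + 0)) → -a-> v1, -a-> v2
  v1 = (b.((rec X. (a.b.(X + X))\{b} + ((a.a.0)\{a} + a.a.(0 + 0))) + (rec X. (a.b.(X + X))\{b} + ((a.a.0)\{a} + a.a.(0 + 0)))))\{b} → stopped
  v2 = a.(0 + 0) → -a-> v3
  v3 = 0 + 0 → stopped
Partition-refinement fixed point:
  B0 = {u0, v0}
  B1 = {u2, v2}
  B2 = {u1, u3, v1, v3}
u0 ∈ B0, v0 ∈ B0 → same block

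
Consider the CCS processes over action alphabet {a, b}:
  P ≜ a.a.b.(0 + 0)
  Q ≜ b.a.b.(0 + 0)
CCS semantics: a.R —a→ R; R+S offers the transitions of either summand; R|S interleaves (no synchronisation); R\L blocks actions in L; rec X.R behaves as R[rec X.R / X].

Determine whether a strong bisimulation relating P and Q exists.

LTS(P): 4 reachable states
  m0 = a.a.b.(0 + 0) has moves --a--▸ m1
  m1 = a.b.(0 + 0) has moves --a--▸ m2
  m2 = b.(0 + 0) has moves --b--▸ m3
  m3 = 0 + 0 has moves stopped
LTS(Q): 4 reachable states
  n0 = b.a.b.(0 + 0) has moves --b--▸ n1
  n1 = a.b.(0 + 0) has moves --a--▸ n2
  n2 = b.(0 + 0) has moves --b--▸ n3
  n3 = 0 + 0 has moves stopped
Bisimilarity quotient blocks:
  B0 = {m0}
  B1 = {m1, n1}
  B2 = {m2, n2}
  B3 = {m3, n3}
  B4 = {n0}
m0 ∈ B0, n0 ∈ B4 → different blocks

not bisimilar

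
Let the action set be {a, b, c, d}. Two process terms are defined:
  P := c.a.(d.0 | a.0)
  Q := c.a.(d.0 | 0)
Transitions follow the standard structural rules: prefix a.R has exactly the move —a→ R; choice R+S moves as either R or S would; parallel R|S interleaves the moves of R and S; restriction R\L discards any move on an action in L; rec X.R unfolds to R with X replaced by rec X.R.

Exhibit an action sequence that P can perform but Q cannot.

LTS(P): 6 reachable states
  s0 = c.a.(d.0 | a.0) | -c-> s1
  s1 = a.(d.0 | a.0) | -a-> s2
  s2 = d.0 | a.0 | -a-> s3, -d-> s4
  s3 = d.0 | 0 | -d-> s5
  s4 = 0 | a.0 | -a-> s5
  s5 = 0 | 0 | deadlocked
LTS(Q): 4 reachable states
  t0 = c.a.(d.0 | 0) | -c-> t1
  t1 = a.(d.0 | 0) | -a-> t2
  t2 = d.0 | 0 | -d-> t3
  t3 = 0 | 0 | deadlocked
Trace ⟨caa⟩ through P, begin at {s0}:
  after c @ step 1: {s1}
  after a @ step 2: {s2}
  after a @ step 3: {s3}
  — P admits the full trace.
Trace ⟨caa⟩ through Q, begin at {t0}:
  after c @ step 1: {t1}
  after a @ step 2: {t2}
  after a @ step 3: no successor for Q

caa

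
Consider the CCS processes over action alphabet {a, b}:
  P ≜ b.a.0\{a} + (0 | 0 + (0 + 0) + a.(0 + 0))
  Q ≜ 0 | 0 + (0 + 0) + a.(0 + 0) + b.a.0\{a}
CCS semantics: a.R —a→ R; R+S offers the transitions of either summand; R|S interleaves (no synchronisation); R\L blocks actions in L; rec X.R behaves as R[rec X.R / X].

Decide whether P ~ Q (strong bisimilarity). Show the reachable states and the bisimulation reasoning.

YES

Reachable graph of P (4 states):
  s0 = b.a.0\{a} + (0 | 0 + (0 + 0) + a.(0 + 0)) | ··a··> s1, ··b··> s2
  s1 = 0 + 0 | ∅
  s2 = a.0\{a} | ··a··> s3
  s3 = 0\{a} | ∅
Reachable graph of Q (4 states):
  t0 = 0 | 0 + (0 + 0) + a.(0 + 0) + b.a.0\{a} | ··a··> t1, ··b··> t2
  t1 = 0 + 0 | ∅
  t2 = a.0\{a} | ··a··> t3
  t3 = 0\{a} | ∅
Bisimilarity quotient blocks:
  B0 = {s0, t0}
  B1 = {s1, s3, t1, t3}
  B2 = {s2, t2}
s0 ∈ B0, t0 ∈ B0 → same block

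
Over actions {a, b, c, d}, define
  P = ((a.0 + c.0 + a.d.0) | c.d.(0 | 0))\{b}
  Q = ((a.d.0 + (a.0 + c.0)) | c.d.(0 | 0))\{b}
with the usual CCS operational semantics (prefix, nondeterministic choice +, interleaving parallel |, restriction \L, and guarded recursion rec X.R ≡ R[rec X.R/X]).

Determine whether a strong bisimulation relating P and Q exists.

Reachable graph of P (9 states):
  p0 = ((a.0 + c.0 + a.d.0) | c.d.(0 | 0))\{b} :: —a→ p1, —a→ p2, —c→ p1, —c→ p3
  p1 = (0 | c.d.(0 | 0))\{b} :: —c→ p4
  p2 = (d.0 | c.d.(0 | 0))\{b} :: —c→ p5, —d→ p1
  p3 = ((a.0 + c.0 + a.d.0) | d.(0 | 0))\{b} :: —a→ p4, —a→ p5, —c→ p4, —d→ p6
  p4 = (0 | d.(0 | 0))\{b} :: —d→ p7
  p5 = (d.0 | d.(0 | 0))\{b} :: —d→ p4, —d→ p8
  p6 = ((a.0 + c.0 + a.d.0) | (0 | 0))\{b} :: —a→ p7, —a→ p8, —c→ p7
  p7 = (0 | (0 | 0))\{b} :: ·
  p8 = (d.0 | (0 | 0))\{b} :: —d→ p7
Reachable graph of Q (9 states):
  q0 = ((a.d.0 + (a.0 + c.0)) | c.d.(0 | 0))\{b} :: —a→ q1, —a→ q2, —c→ q1, —c→ q3
  q1 = (0 | c.d.(0 | 0))\{b} :: —c→ q4
  q2 = (d.0 | c.d.(0 | 0))\{b} :: —c→ q5, —d→ q1
  q3 = ((a.d.0 + (a.0 + c.0)) | d.(0 | 0))\{b} :: —a→ q4, —a→ q5, —c→ q4, —d→ q6
  q4 = (0 | d.(0 | 0))\{b} :: —d→ q7
  q5 = (d.0 | d.(0 | 0))\{b} :: —d→ q4, —d→ q8
  q6 = ((a.d.0 + (a.0 + c.0)) | (0 | 0))\{b} :: —a→ q7, —a→ q8, —c→ q7
  q7 = (0 | (0 | 0))\{b} :: ·
  q8 = (d.0 | (0 | 0))\{b} :: —d→ q7
Partition-refinement fixed point:
  B0 = {p0, q0}
  B1 = {p1, q1}
  B2 = {p4, p8, q4, q8}
  B3 = {p7, q7}
  B4 = {p3, q3}
  B5 = {p5, q5}
  B6 = {p6, q6}
  B7 = {p2, q2}
p0 ∈ B0, q0 ∈ B0 → same block

bisimilar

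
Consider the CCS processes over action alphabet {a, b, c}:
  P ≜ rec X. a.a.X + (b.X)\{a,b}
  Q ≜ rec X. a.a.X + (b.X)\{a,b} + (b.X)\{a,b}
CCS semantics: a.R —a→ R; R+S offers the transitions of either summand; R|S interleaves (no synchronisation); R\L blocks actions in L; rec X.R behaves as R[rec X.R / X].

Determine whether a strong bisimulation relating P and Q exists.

LTS(P): 2 reachable states
  p0 = rec X. a.a.X + (b.X)\{a,b} :: -a-> p1
  p1 = a.(rec X. a.a.X + (b.X)\{a,b}) :: -a-> p0
LTS(Q): 2 reachable states
  q0 = rec X. a.a.X + (b.X)\{a,b} + (b.X)\{a,b} :: -a-> q1
  q1 = a.(rec X. a.a.X + (b.X)\{a,b} + (b.X)\{a,b}) :: -a-> q0
Partition-refinement fixed point:
  B0 = {p0, p1, q0, q1}
p0 ∈ B0, q0 ∈ B0 → same block

P ~ Q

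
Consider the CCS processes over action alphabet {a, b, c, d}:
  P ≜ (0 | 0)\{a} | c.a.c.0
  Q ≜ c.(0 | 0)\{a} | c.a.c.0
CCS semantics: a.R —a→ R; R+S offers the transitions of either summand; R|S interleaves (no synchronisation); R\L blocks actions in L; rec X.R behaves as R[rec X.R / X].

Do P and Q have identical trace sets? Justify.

P's transition system — 4 states:
  m0 = (0 | 0)\{a} | c.a.c.0 has moves ··c··> m1
  m1 = (0 | 0)\{a} | a.c.0 has moves ··a··> m2
  m2 = (0 | 0)\{a} | c.0 has moves ··c··> m3
  m3 = (0 | 0)\{a} | 0 has moves stopped
Q's transition system — 8 states:
  n0 = c.(0 | 0)\{a} | c.a.c.0 has moves ··c··> n1, ··c··> n2
  n1 = (0 | 0)\{a} | c.a.c.0 has moves ··c··> n3
  n2 = c.(0 | 0)\{a} | a.c.0 has moves ··a··> n4, ··c··> n3
  n3 = (0 | 0)\{a} | a.c.0 has moves ··a··> n5
  n4 = c.(0 | 0)\{a} | c.0 has moves ··c··> n5, ··c··> n6
  n5 = (0 | 0)\{a} | c.0 has moves ··c··> n7
  n6 = c.(0 | 0)\{a} | 0 has moves ··c··> n7
  n7 = (0 | 0)\{a} | 0 has moves stopped
Trace ⟨cc⟩ through Q, begin at {n0}:
  step 1 (c): {n1, n2}
  step 2 (c): {n3}
  Q completes σ.
Trace ⟨cc⟩ through P, begin at {m0}:
  step 1 (c): {m1}
  step 2 (c): no successor for P

NO — witness ⟨cc⟩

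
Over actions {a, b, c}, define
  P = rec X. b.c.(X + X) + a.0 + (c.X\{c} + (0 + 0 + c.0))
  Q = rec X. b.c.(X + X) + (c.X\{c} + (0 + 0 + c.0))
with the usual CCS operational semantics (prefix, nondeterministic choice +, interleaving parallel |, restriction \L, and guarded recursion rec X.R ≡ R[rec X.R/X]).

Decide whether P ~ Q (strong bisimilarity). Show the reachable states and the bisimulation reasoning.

not bisimilar

Reachable graph of P (7 states):
  u0 = rec X. b.c.(X + X) + a.0 + (c.X\{c} + (0 + 0 + c.0)) | -a-> u1, -b-> u2, -c-> u1, -c-> u3
  u1 = 0 | stopped
  u2 = c.((rec X. b.c.(X + X) + a.0 + (c.X\{c} + (0 + 0 + c.0))) + (rec X. b.c.(X + X) + a.0 + (c.X\{c} + (0 + 0 + c.0)))) | -c-> u4
  u3 = (rec X. b.c.(X + X) + a.0 + (c.X\{c} + (0 + 0 + c.0)))\{c} | -a-> u5, -b-> u6
  u4 = (rec X. b.c.(X + X) + a.0 + (c.X\{c} + (0 + 0 + c.0))) + (rec X. b.c.(X + X) + a.0 + (c.X\{c} + (0 + 0 + c.0))) | -a-> u1, -b-> u2, -c-> u1, -c-> u3
  u5 = 0\{c} | stopped
  u6 = (c.((rec X. b.c.(X + X) + a.0 + (c.X\{c} + (0 + 0 + c.0))) + (rec X. b.c.(X + X) + a.0 + (c.X\{c} + (0 + 0 + c.0)))))\{c} | stopped
Reachable graph of Q (6 states):
  v0 = rec X. b.c.(X + X) + (c.X\{c} + (0 + 0 + c.0)) | -b-> v1, -c-> v2, -c-> v3
  v1 = c.((rec X. b.c.(X + X) + (c.X\{c} + (0 + 0 + c.0))) + (rec X. b.c.(X + X) + (c.X\{c} + (0 + 0 + c.0)))) | -c-> v4
  v2 = (rec X. b.c.(X + X) + (c.X\{c} + (0 + 0 + c.0)))\{c} | -b-> v5
  v3 = 0 | stopped
  v4 = (rec X. b.c.(X + X) + (c.X\{c} + (0 + 0 + c.0))) + (rec X. b.c.(X + X) + (c.X\{c} + (0 + 0 + c.0))) | -b-> v1, -c-> v2, -c-> v3
  v5 = (c.((rec X. b.c.(X + X) + (c.X\{c} + (0 + 0 + c.0))) + (rec X. b.c.(X + X) + (c.X\{c} + (0 + 0 + c.0)))))\{c} | stopped
Coarsest stable partition (strong bisimilarity classes):
  B0 = {u0, u4}
  B1 = {u1, u5, u6, v3, v5}
  B2 = {u2}
  B3 = {u3}
  B4 = {v0, v4}
  B5 = {v1}
  B6 = {v2}
u0 ∈ B0, v0 ∈ B4 → different blocks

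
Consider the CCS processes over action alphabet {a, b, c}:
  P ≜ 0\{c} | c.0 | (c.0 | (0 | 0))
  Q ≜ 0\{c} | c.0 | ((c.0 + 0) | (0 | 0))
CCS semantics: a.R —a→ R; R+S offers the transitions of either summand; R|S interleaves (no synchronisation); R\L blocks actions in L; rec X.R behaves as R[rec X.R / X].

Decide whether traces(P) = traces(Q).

trace-equivalent

P's transition system — 4 states:
  m0 = 0\{c} | c.0 | (c.0 | (0 | 0)) → --c--▸ m1, --c--▸ m2
  m1 = 0\{c} | 0 | (c.0 | (0 | 0)) → --c--▸ m3
  m2 = 0\{c} | c.0 | (0 | (0 | 0)) → --c--▸ m3
  m3 = 0\{c} | 0 | (0 | (0 | 0)) → ∅
Q's transition system — 4 states:
  n0 = 0\{c} | c.0 | ((c.0 + 0) | (0 | 0)) → --c--▸ n1, --c--▸ n2
  n1 = 0\{c} | 0 | ((c.0 + 0) | (0 | 0)) → --c--▸ n3
  n2 = 0\{c} | c.0 | (0 | (0 | 0)) → --c--▸ n3
  n3 = 0\{c} | 0 | (0 | (0 | 0)) → ∅
Coarsest stable partition (strong bisimilarity classes):
  B0 = {m0, n0}
  B1 = {m1, m2, n1, n2}
  B2 = {m3, n3}
m0 ∈ B0, n0 ∈ B0 → same block
Bisimilar ⇒ trace-equivalent.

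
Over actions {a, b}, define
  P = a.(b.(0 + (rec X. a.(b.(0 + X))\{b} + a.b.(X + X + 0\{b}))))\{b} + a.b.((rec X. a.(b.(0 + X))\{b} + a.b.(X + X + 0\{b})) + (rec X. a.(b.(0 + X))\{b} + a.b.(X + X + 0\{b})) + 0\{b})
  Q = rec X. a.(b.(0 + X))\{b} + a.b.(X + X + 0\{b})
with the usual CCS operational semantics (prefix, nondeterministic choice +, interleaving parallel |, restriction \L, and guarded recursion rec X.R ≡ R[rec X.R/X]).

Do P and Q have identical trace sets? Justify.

YES

LTS(P): 4 reachable states
  p0 = a.(b.(0 + (rec X. a.(b.(0 + X))\{b} + a.b.(X + X + 0\{b}))))\{b} + a.b.((rec X. a.(b.(0 + X))\{b} + a.b.(X + X + 0\{b})) + (rec X. a.(b.(0 + X))\{b} + a.b.(X + X + 0\{b})) + 0\{b}) | =a=> p1, =a=> p2
  p1 = (b.(0 + (rec X. a.(b.(0 + X))\{b} + a.b.(X + X + 0\{b}))))\{b} | ∅
  p2 = b.((rec X. a.(b.(0 + X))\{b} + a.b.(X + X + 0\{b})) + (rec X. a.(b.(0 + X))\{b} + a.b.(X + X + 0\{b})) + 0\{b}) | =b=> p3
  p3 = (rec X. a.(b.(0 + X))\{b} + a.b.(X + X + 0\{b})) + (rec X. a.(b.(0 + X))\{b} + a.b.(X + X + 0\{b})) + 0\{b} | =a=> p1, =a=> p2
LTS(Q): 4 reachable states
  q0 = rec X. a.(b.(0 + X))\{b} + a.b.(X + X + 0\{b}) | =a=> q1, =a=> q2
  q1 = (b.(0 + (rec X. a.(b.(0 + X))\{b} + a.b.(X + X + 0\{b}))))\{b} | ∅
  q2 = b.((rec X. a.(b.(0 + X))\{b} + a.b.(X + X + 0\{b})) + (rec X. a.(b.(0 + X))\{b} + a.b.(X + X + 0\{b})) + 0\{b}) | =b=> q3
  q3 = (rec X. a.(b.(0 + X))\{b} + a.b.(X + X + 0\{b})) + (rec X. a.(b.(0 + X))\{b} + a.b.(X + X + 0\{b})) + 0\{b} | =a=> q1, =a=> q2
Partition-refinement fixed point:
  B0 = {p0, p3, q0, q3}
  B1 = {p2, q2}
  B2 = {p1, q1}
p0 ∈ B0, q0 ∈ B0 → same block
Bisimilar ⇒ trace-equivalent.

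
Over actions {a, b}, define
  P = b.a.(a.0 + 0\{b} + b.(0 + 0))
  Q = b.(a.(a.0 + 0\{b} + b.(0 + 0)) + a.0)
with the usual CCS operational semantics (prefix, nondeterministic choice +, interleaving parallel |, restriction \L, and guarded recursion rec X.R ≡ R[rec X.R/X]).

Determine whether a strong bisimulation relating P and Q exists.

P's transition system — 5 states:
  p0 = b.a.(a.0 + 0\{b} + b.(0 + 0)) has moves =b=> p1
  p1 = a.(a.0 + 0\{b} + b.(0 + 0)) has moves =a=> p2
  p2 = a.0 + 0\{b} + b.(0 + 0) has moves =a=> p3, =b=> p4
  p3 = 0 has moves (no moves)
  p4 = 0 + 0 has moves (no moves)
Q's transition system — 5 states:
  q0 = b.(a.(a.0 + 0\{b} + b.(0 + 0)) + a.0) has moves =b=> q1
  q1 = a.(a.0 + 0\{b} + b.(0 + 0)) + a.0 has moves =a=> q2, =a=> q3
  q2 = 0 has moves (no moves)
  q3 = a.0 + 0\{b} + b.(0 + 0) has moves =a=> q2, =b=> q4
  q4 = 0 + 0 has moves (no moves)
Coarsest stable partition (strong bisimilarity classes):
  B0 = {p0}
  B1 = {p1}
  B2 = {p2, q3}
  B3 = {p3, p4, q2, q4}
  B4 = {q0}
  B5 = {q1}
p0 ∈ B0, q0 ∈ B4 → different blocks

P ≁ Q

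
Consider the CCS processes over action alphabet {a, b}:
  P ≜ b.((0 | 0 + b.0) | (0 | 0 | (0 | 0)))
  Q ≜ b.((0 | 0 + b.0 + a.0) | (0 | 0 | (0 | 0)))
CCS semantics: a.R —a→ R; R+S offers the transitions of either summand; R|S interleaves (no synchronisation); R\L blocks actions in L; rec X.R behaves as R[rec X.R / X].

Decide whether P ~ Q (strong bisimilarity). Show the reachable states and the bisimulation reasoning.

Reachable graph of P (3 states):
  s0 = b.((0 | 0 + b.0) | (0 | 0 | (0 | 0))) :: ··b··> s1
  s1 = (0 | 0 + b.0) | (0 | 0 | (0 | 0)) :: ··b··> s2
  s2 = 0 | (0 | 0 | (0 | 0)) :: (no moves)
Reachable graph of Q (3 states):
  t0 = b.((0 | 0 + b.0 + a.0) | (0 | 0 | (0 | 0))) :: ··b··> t1
  t1 = (0 | 0 + b.0 + a.0) | (0 | 0 | (0 | 0)) :: ··a··> t2, ··b··> t2
  t2 = 0 | (0 | 0 | (0 | 0)) :: (no moves)
Coarsest stable partition (strong bisimilarity classes):
  B0 = {s0}
  B1 = {s1}
  B2 = {s2, t2}
  B3 = {t0}
  B4 = {t1}
s0 ∈ B0, t0 ∈ B3 → different blocks

NO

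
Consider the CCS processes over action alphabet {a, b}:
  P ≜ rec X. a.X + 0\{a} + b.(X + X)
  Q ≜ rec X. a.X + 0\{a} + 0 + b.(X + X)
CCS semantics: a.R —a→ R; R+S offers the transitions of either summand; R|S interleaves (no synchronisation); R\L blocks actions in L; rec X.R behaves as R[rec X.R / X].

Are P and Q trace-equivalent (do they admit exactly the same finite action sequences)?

LTS(P): 2 reachable states
  p0 = rec X. a.X + 0\{a} + b.(X + X) → —a→ p0, —b→ p1
  p1 = (rec X. a.X + 0\{a} + b.(X + X)) + (rec X. a.X + 0\{a} + b.(X + X)) → —a→ p0, —b→ p1
LTS(Q): 2 reachable states
  q0 = rec X. a.X + 0\{a} + 0 + b.(X + X) → —a→ q0, —b→ q1
  q1 = (rec X. a.X + 0\{a} + 0 + b.(X + X)) + (rec X. a.X + 0\{a} + 0 + b.(X + X)) → —a→ q0, —b→ q1
Partition-refinement fixed point:
  B0 = {p0, p1, q0, q1}
p0 ∈ B0, q0 ∈ B0 → same block
Bisimilar ⇒ trace-equivalent.

traces(P) = traces(Q)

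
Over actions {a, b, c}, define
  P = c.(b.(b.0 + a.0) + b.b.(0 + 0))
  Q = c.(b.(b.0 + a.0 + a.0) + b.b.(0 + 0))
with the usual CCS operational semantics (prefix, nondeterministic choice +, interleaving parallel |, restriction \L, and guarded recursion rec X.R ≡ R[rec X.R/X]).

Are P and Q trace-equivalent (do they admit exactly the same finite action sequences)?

trace-equivalent

LTS(P): 6 reachable states
  u0 = c.(b.(b.0 + a.0) + b.b.(0 + 0)) ⊢ ··c··> u1
  u1 = b.(b.0 + a.0) + b.b.(0 + 0) ⊢ ··b··> u2, ··b··> u3
  u2 = b.(0 + 0) ⊢ ··b··> u4
  u3 = b.0 + a.0 ⊢ ··a··> u5, ··b··> u5
  u4 = 0 + 0 ⊢ deadlocked
  u5 = 0 ⊢ deadlocked
LTS(Q): 6 reachable states
  v0 = c.(b.(b.0 + a.0 + a.0) + b.b.(0 + 0)) ⊢ ··c··> v1
  v1 = b.(b.0 + a.0 + a.0) + b.b.(0 + 0) ⊢ ··b··> v2, ··b··> v3
  v2 = b.(0 + 0) ⊢ ··b··> v4
  v3 = b.0 + a.0 + a.0 ⊢ ··a··> v5, ··b··> v5
  v4 = 0 + 0 ⊢ deadlocked
  v5 = 0 ⊢ deadlocked
Partition-refinement fixed point:
  B0 = {u0, v0}
  B1 = {u1, v1}
  B2 = {u2, v2}
  B3 = {u4, u5, v4, v5}
  B4 = {u3, v3}
u0 ∈ B0, v0 ∈ B0 → same block
Bisimilar ⇒ trace-equivalent.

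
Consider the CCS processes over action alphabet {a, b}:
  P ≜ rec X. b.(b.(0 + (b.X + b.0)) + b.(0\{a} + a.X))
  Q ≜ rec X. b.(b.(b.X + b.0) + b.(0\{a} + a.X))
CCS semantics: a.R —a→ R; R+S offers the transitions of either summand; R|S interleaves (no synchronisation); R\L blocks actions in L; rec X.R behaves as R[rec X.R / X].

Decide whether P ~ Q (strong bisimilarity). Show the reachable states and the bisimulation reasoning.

YES

P's transition system — 5 states:
  p0 = rec X. b.(b.(0 + (b.X + b.0)) + b.(0\{a} + a.X)) ⊢ -b-> p1
  p1 = b.(0 + (b.(rec X. b.(b.(0 + (b.X + b.0)) + b.(0\{a} + a.X))) + b.0)) + b.(0\{a} + a.(rec X. b.(b.(0 + (b.X + b.0)) + b.(0\{a} + a.X)))) ⊢ -b-> p2, -b-> p3
  p2 = 0 + (b.(rec X. b.(b.(0 + (b.X + b.0)) + b.(0\{a} + a.X))) + b.0) ⊢ -b-> p0, -b-> p4
  p3 = 0\{a} + a.(rec X. b.(b.(0 + (b.X + b.0)) + b.(0\{a} + a.X))) ⊢ -a-> p0
  p4 = 0 ⊢ ·
Q's transition system — 5 states:
  q0 = rec X. b.(b.(b.X + b.0) + b.(0\{a} + a.X)) ⊢ -b-> q1
  q1 = b.(b.(rec X. b.(b.(b.X + b.0) + b.(0\{a} + a.X))) + b.0) + b.(0\{a} + a.(rec X. b.(b.(b.X + b.0) + b.(0\{a} + a.X)))) ⊢ -b-> q2, -b-> q3
  q2 = 0\{a} + a.(rec X. b.(b.(b.X + b.0) + b.(0\{a} + a.X))) ⊢ -a-> q0
  q3 = b.(rec X. b.(b.(b.X + b.0) + b.(0\{a} + a.X))) + b.0 ⊢ -b-> q0, -b-> q4
  q4 = 0 ⊢ ·
Partition-refinement fixed point:
  B0 = {p0, q0}
  B1 = {p1, q1}
  B2 = {p3, q2}
  B3 = {p2, q3}
  B4 = {p4, q4}
p0 ∈ B0, q0 ∈ B0 → same block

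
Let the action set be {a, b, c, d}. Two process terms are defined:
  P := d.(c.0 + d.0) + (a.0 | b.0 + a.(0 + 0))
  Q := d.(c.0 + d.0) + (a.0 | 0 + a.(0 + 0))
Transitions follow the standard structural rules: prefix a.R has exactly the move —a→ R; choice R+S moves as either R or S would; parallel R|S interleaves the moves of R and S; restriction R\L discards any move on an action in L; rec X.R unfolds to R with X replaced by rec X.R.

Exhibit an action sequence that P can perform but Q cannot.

b

P's transition system — 7 states:
  m0 = d.(c.0 + d.0) + (a.0 | b.0 + a.(0 + 0)) :: --a--▸ m1, --a--▸ m2, --b--▸ m3, --d--▸ m4
  m1 = 0 + 0 :: (no moves)
  m2 = 0 | b.0 :: --b--▸ m5
  m3 = a.0 | 0 :: --a--▸ m5
  m4 = c.0 + d.0 :: --c--▸ m6, --d--▸ m6
  m5 = 0 | 0 :: (no moves)
  m6 = 0 :: (no moves)
Q's transition system — 5 states:
  n0 = d.(c.0 + d.0) + (a.0 | 0 + a.(0 + 0)) :: --a--▸ n1, --a--▸ n2, --d--▸ n3
  n1 = 0 + 0 :: (no moves)
  n2 = 0 | 0 :: (no moves)
  n3 = c.0 + d.0 :: --c--▸ n4, --d--▸ n4
  n4 = 0 :: (no moves)
Run σ = ⟨b⟩ on P: start {m0}
  [1] b ⇒ {m3}
  — P admits the full trace.
Run σ = ⟨b⟩ on Q: start {n0}
  [1] b ⇒ ∅ (Q stuck)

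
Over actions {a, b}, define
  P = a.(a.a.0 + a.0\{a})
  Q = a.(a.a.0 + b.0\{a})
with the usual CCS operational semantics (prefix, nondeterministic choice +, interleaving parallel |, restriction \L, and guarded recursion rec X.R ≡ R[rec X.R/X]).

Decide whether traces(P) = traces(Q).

traces(P) ≠ traces(Q) — witness ⟨ab⟩

Reachable graph of P (5 states):
  s0 = a.(a.a.0 + a.0\{a}) :: --a--▸ s1
  s1 = a.a.0 + a.0\{a} :: --a--▸ s2, --a--▸ s3
  s2 = 0\{a} :: stopped
  s3 = a.0 :: --a--▸ s4
  s4 = 0 :: stopped
Reachable graph of Q (5 states):
  t0 = a.(a.a.0 + b.0\{a}) :: --a--▸ t1
  t1 = a.a.0 + b.0\{a} :: --a--▸ t2, --b--▸ t3
  t2 = a.0 :: --a--▸ t4
  t3 = 0\{a} :: stopped
  t4 = 0 :: stopped
Executing ab from Q (initial set {t0}):
  [1] a ⇒ {t1}
  [2] b ⇒ {t3}
  Q completes σ.
Executing ab from P (initial set {s0}):
  [1] a ⇒ {s1}
  [2] b ⇒ ∅ (P stuck)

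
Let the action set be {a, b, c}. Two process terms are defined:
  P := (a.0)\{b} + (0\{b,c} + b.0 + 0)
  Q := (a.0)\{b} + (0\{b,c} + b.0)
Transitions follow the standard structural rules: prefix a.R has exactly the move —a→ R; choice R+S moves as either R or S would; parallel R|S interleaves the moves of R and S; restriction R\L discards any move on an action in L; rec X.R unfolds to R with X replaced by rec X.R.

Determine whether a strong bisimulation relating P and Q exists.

YES

LTS(P): 3 reachable states
  m0 = (a.0)\{b} + (0\{b,c} + b.0 + 0) has moves --a--▸ m1, --b--▸ m2
  m1 = 0\{b} has moves ·
  m2 = 0 has moves ·
LTS(Q): 3 reachable states
  n0 = (a.0)\{b} + (0\{b,c} + b.0) has moves --a--▸ n1, --b--▸ n2
  n1 = 0\{b} has moves ·
  n2 = 0 has moves ·
Coarsest stable partition (strong bisimilarity classes):
  B0 = {m0, n0}
  B1 = {m1, m2, n1, n2}
m0 ∈ B0, n0 ∈ B0 → same block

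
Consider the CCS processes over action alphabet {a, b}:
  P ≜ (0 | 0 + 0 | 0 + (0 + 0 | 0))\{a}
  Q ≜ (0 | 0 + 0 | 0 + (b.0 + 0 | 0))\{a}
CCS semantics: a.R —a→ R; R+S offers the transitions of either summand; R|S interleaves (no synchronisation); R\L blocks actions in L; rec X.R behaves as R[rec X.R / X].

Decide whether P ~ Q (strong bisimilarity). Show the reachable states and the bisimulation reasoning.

Reachable graph of P (1 states):
  p0 = (0 | 0 + 0 | 0 + (0 + 0 | 0))\{a} → ∅
Reachable graph of Q (2 states):
  q0 = (0 | 0 + 0 | 0 + (b.0 + 0 | 0))\{a} → --b--▸ q1
  q1 = 0\{a} → ∅
Coarsest stable partition (strong bisimilarity classes):
  B0 = {p0, q1}
  B1 = {q0}
p0 ∈ B0, q0 ∈ B1 → different blocks

not bisimilar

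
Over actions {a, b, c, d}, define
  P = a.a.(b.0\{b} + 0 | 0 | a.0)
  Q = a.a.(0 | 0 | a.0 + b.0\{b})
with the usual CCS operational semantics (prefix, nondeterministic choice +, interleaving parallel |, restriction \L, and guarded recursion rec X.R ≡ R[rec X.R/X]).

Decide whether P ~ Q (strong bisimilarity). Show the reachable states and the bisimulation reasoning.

Reachable graph of P (5 states):
  u0 = a.a.(b.0\{b} + 0 | 0 | a.0) | ··a··> u1
  u1 = a.(b.0\{b} + 0 | 0 | a.0) | ··a··> u2
  u2 = b.0\{b} + 0 | 0 | a.0 | ··a··> u3, ··b··> u4
  u3 = 0 | 0 | 0 | deadlocked
  u4 = 0\{b} | deadlocked
Reachable graph of Q (5 states):
  v0 = a.a.(0 | 0 | a.0 + b.0\{b}) | ··a··> v1
  v1 = a.(0 | 0 | a.0 + b.0\{b}) | ··a··> v2
  v2 = 0 | 0 | a.0 + b.0\{b} | ··a··> v3, ··b··> v4
  v3 = 0 | 0 | 0 | deadlocked
  v4 = 0\{b} | deadlocked
Bisimilarity quotient blocks:
  B0 = {u0, v0}
  B1 = {u1, v1}
  B2 = {u2, v2}
  B3 = {u3, u4, v3, v4}
u0 ∈ B0, v0 ∈ B0 → same block

bisimilar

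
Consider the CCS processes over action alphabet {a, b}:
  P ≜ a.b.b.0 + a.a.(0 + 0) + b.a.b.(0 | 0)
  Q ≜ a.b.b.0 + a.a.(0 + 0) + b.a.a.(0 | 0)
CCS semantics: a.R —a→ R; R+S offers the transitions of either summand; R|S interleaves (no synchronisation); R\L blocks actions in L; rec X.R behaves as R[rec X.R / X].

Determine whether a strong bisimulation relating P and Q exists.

NO

P's transition system — 9 states:
  s0 = a.b.b.0 + a.a.(0 + 0) + b.a.b.(0 | 0) → --a--▸ s1, --a--▸ s2, --b--▸ s3
  s1 = a.(0 + 0) → --a--▸ s4
  s2 = b.b.0 → --b--▸ s5
  s3 = a.b.(0 | 0) → --a--▸ s6
  s4 = 0 + 0 → ∅
  s5 = b.0 → --b--▸ s7
  s6 = b.(0 | 0) → --b--▸ s8
  s7 = 0 → ∅
  s8 = 0 | 0 → ∅
Q's transition system — 9 states:
  t0 = a.b.b.0 + a.a.(0 + 0) + b.a.a.(0 | 0) → --a--▸ t1, --a--▸ t2, --b--▸ t3
  t1 = a.(0 + 0) → --a--▸ t4
  t2 = b.b.0 → --b--▸ t5
  t3 = a.a.(0 | 0) → --a--▸ t6
  t4 = 0 + 0 → ∅
  t5 = b.0 → --b--▸ t7
  t6 = a.(0 | 0) → --a--▸ t8
  t7 = 0 → ∅
  t8 = 0 | 0 → ∅
Bisimilarity quotient blocks:
  B0 = {s0}
  B1 = {s1, t1, t6}
  B2 = {s4, s7, s8, t4, t7, t8}
  B3 = {s2, t2}
  B4 = {s5, s6, t5}
  B5 = {s3}
  B6 = {t0}
  B7 = {t3}
s0 ∈ B0, t0 ∈ B6 → different blocks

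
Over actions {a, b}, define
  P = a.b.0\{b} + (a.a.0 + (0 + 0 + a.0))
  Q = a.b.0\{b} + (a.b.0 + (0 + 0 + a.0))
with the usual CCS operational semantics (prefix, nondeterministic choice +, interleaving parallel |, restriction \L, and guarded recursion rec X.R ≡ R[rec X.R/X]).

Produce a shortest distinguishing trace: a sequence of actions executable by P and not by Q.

aa

LTS(P): 5 reachable states
  p0 = a.b.0\{b} + (a.a.0 + (0 + 0 + a.0)) ⊢ ··a··> p1, ··a··> p2, ··a··> p3
  p1 = 0 ⊢ ∅
  p2 = a.0 ⊢ ··a··> p1
  p3 = b.0\{b} ⊢ ··b··> p4
  p4 = 0\{b} ⊢ ∅
LTS(Q): 5 reachable states
  q0 = a.b.0\{b} + (a.b.0 + (0 + 0 + a.0)) ⊢ ··a··> q1, ··a··> q2, ··a··> q3
  q1 = 0 ⊢ ∅
  q2 = b.0 ⊢ ··b··> q1
  q3 = b.0\{b} ⊢ ··b··> q4
  q4 = 0\{b} ⊢ ∅
Trace ⟨aa⟩ through P, begin at {p0}:
  after a @ step 1: {p1, p2, p3}
  after a @ step 2: {p1}
  — P admits the full trace.
Trace ⟨aa⟩ through Q, begin at {q0}:
  after a @ step 1: {q1, q2, q3}
  after a @ step 2: ∅ (Q stuck)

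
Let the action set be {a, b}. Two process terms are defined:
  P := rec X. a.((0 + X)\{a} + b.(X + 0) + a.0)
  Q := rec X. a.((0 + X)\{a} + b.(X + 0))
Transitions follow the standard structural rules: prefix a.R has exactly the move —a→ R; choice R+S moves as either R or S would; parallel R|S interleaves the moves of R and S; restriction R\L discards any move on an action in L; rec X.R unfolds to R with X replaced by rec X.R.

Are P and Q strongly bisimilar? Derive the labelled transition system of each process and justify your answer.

P ≁ Q

P's transition system — 4 states:
  u0 = rec X. a.((0 + X)\{a} + b.(X + 0) + a.0) :: ··a··> u1
  u1 = (0 + (rec X. a.((0 + X)\{a} + b.(X + 0) + a.0)))\{a} + b.((rec X. a.((0 + X)\{a} + b.(X + 0) + a.0)) + 0) + a.0 :: ··a··> u2, ··b··> u3
  u2 = 0 :: ·
  u3 = (rec X. a.((0 + X)\{a} + b.(X + 0) + a.0)) + 0 :: ··a··> u1
Q's transition system — 3 states:
  v0 = rec X. a.((0 + X)\{a} + b.(X + 0)) :: ··a··> v1
  v1 = (0 + (rec X. a.((0 + X)\{a} + b.(X + 0))))\{a} + b.((rec X. a.((0 + X)\{a} + b.(X + 0))) + 0) :: ··b··> v2
  v2 = (rec X. a.((0 + X)\{a} + b.(X + 0))) + 0 :: ··a··> v1
Coarsest stable partition (strong bisimilarity classes):
  B0 = {u0, u3}
  B1 = {u1}
  B2 = {u2}
  B3 = {v0, v2}
  B4 = {v1}
u0 ∈ B0, v0 ∈ B3 → different blocks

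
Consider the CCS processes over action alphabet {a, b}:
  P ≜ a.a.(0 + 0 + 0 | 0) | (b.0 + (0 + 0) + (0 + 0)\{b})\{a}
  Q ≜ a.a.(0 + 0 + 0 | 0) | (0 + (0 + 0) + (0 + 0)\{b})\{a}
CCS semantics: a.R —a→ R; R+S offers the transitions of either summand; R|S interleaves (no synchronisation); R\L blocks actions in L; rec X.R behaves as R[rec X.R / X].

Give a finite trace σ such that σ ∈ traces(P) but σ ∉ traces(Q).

Reachable graph of P (6 states):
  p0 = a.a.(0 + 0 + 0 | 0) | (b.0 + (0 + 0) + (0 + 0)\{b})\{a} :: —a→ p1, —b→ p2
  p1 = a.(0 + 0 + 0 | 0) | (b.0 + (0 + 0) + (0 + 0)\{b})\{a} :: —a→ p3, —b→ p4
  p2 = a.a.(0 + 0 + 0 | 0) | 0\{a} :: —a→ p4
  p3 = (0 + 0 + 0 | 0) | (b.0 + (0 + 0) + (0 + 0)\{b})\{a} :: —b→ p5
  p4 = a.(0 + 0 + 0 | 0) | 0\{a} :: —a→ p5
  p5 = (0 + 0 + 0 | 0) | 0\{a} :: deadlocked
Reachable graph of Q (3 states):
  q0 = a.a.(0 + 0 + 0 | 0) | (0 + (0 + 0) + (0 + 0)\{b})\{a} :: —a→ q1
  q1 = a.(0 + 0 + 0 | 0) | (0 + (0 + 0) + (0 + 0)\{b})\{a} :: —a→ q2
  q2 = (0 + 0 + 0 | 0) | (0 + (0 + 0) + (0 + 0)\{b})\{a} :: deadlocked
Executing b from P (initial set {p0}):
  [1] b ⇒ {p2}
  P completes σ.
Executing b from Q (initial set {q0}):
  [1] b ⇒ ∅  — Q cannot continue

b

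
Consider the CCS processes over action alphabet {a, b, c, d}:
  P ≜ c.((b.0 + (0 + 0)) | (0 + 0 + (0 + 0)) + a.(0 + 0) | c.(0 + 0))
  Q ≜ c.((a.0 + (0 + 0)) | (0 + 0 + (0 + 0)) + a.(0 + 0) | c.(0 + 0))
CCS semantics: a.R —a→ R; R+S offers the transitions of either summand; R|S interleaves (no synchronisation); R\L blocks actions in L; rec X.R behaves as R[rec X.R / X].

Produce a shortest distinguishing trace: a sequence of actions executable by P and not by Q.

cb

LTS(P): 6 reachable states
  p0 = c.((b.0 + (0 + 0)) | (0 + 0 + (0 + 0)) + a.(0 + 0) | c.(0 + 0)) has moves =c=> p1
  p1 = (b.0 + (0 + 0)) | (0 + 0 + (0 + 0)) + a.(0 + 0) | c.(0 + 0) has moves =a=> p2, =b=> p3, =c=> p4
  p2 = (0 + 0) | c.(0 + 0) has moves =c=> p5
  p3 = 0 | (0 + 0 + (0 + 0)) has moves stopped
  p4 = a.(0 + 0) | (0 + 0) has moves =a=> p5
  p5 = (0 + 0) | (0 + 0) has moves stopped
LTS(Q): 6 reachable states
  q0 = c.((a.0 + (0 + 0)) | (0 + 0 + (0 + 0)) + a.(0 + 0) | c.(0 + 0)) has moves =c=> q1
  q1 = (a.0 + (0 + 0)) | (0 + 0 + (0 + 0)) + a.(0 + 0) | c.(0 + 0) has moves =a=> q2, =a=> q3, =c=> q4
  q2 = (0 + 0) | c.(0 + 0) has moves =c=> q5
  q3 = 0 | (0 + 0 + (0 + 0)) has moves stopped
  q4 = a.(0 + 0) | (0 + 0) has moves =a=> q5
  q5 = (0 + 0) | (0 + 0) has moves stopped
Executing cb from P (initial set {p0}):
  step 1 (c): {p1}
  step 2 (b): {p3}
  P completes σ.
Executing cb from Q (initial set {q0}):
  step 1 (c): {q1}
  step 2 (b): ∅ (Q stuck)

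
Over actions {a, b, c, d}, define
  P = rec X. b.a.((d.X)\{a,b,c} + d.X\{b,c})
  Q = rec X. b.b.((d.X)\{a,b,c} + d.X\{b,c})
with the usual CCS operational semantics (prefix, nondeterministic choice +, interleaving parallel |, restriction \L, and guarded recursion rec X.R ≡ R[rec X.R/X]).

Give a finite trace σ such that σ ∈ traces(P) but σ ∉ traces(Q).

ba

P's transition system — 5 states:
  m0 = rec X. b.a.((d.X)\{a,b,c} + d.X\{b,c}) has moves —b→ m1
  m1 = a.((d.(rec X. b.a.((d.X)\{a,b,c} + d.X\{b,c})))\{a,b,c} + d.(rec X. b.a.((d.X)\{a,b,c} + d.X\{b,c}))\{b,c}) has moves —a→ m2
  m2 = (d.(rec X. b.a.((d.X)\{a,b,c} + d.X\{b,c})))\{a,b,c} + d.(rec X. b.a.((d.X)\{a,b,c} + d.X\{b,c}))\{b,c} has moves —d→ m3, —d→ m4
  m3 = (rec X. b.a.((d.X)\{a,b,c} + d.X\{b,c}))\{a,b,c} has moves deadlocked
  m4 = (rec X. b.a.((d.X)\{a,b,c} + d.X\{b,c}))\{b,c} has moves deadlocked
Q's transition system — 5 states:
  n0 = rec X. b.b.((d.X)\{a,b,c} + d.X\{b,c}) has moves —b→ n1
  n1 = b.((d.(rec X. b.b.((d.X)\{a,b,c} + d.X\{b,c})))\{a,b,c} + d.(rec X. b.b.((d.X)\{a,b,c} + d.X\{b,c}))\{b,c}) has moves —b→ n2
  n2 = (d.(rec X. b.b.((d.X)\{a,b,c} + d.X\{b,c})))\{a,b,c} + d.(rec X. b.b.((d.X)\{a,b,c} + d.X\{b,c}))\{b,c} has moves —d→ n3, —d→ n4
  n3 = (rec X. b.b.((d.X)\{a,b,c} + d.X\{b,c}))\{a,b,c} has moves deadlocked
  n4 = (rec X. b.b.((d.X)\{a,b,c} + d.X\{b,c}))\{b,c} has moves deadlocked
Run σ = ⟨ba⟩ on P: start {m0}
  after b @ step 1: {m1}
  after a @ step 2: {m2}
  — P admits the full trace.
Run σ = ⟨ba⟩ on Q: start {n0}
  after b @ step 1: {n1}
  after a @ step 2: ∅  — Q cannot continue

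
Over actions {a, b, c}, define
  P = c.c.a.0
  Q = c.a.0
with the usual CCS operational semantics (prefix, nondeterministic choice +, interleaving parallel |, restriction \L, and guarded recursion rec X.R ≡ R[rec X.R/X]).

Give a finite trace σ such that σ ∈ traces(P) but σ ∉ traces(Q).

cc

LTS(P): 4 reachable states
  m0 = c.c.a.0 | —c→ m1
  m1 = c.a.0 | —c→ m2
  m2 = a.0 | —a→ m3
  m3 = 0 | stopped
LTS(Q): 3 reachable states
  n0 = c.a.0 | —c→ n1
  n1 = a.0 | —a→ n2
  n2 = 0 | stopped
Run σ = ⟨cc⟩ on P: start {m0}
  step 1 (c): {m1}
  step 2 (c): {m2}
  ✓ P
Run σ = ⟨cc⟩ on Q: start {n0}
  step 1 (c): {n1}
  step 2 (c): ∅ (Q stuck)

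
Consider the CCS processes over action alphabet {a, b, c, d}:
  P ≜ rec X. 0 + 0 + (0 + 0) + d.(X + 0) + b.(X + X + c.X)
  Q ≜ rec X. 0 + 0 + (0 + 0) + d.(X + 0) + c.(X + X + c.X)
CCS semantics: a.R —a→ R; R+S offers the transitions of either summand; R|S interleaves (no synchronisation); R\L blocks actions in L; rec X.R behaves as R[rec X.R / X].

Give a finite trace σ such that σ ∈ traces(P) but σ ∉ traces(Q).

b

Reachable graph of P (3 states):
  s0 = rec X. 0 + 0 + (0 + 0) + d.(X + 0) + b.(X + X + c.X) :: --b--▸ s1, --d--▸ s2
  s1 = (rec X. 0 + 0 + (0 + 0) + d.(X + 0) + b.(X + X + c.X)) + (rec X. 0 + 0 + (0 + 0) + d.(X + 0) + b.(X + X + c.X)) + c.(rec X. 0 + 0 + (0 + 0) + d.(X + 0) + b.(X + X + c.X)) :: --b--▸ s1, --c--▸ s0, --d--▸ s2
  s2 = (rec X. 0 + 0 + (0 + 0) + d.(X + 0) + b.(X + X + c.X)) + 0 :: --b--▸ s1, --d--▸ s2
Reachable graph of Q (3 states):
  t0 = rec X. 0 + 0 + (0 + 0) + d.(X + 0) + c.(X + X + c.X) :: --c--▸ t1, --d--▸ t2
  t1 = (rec X. 0 + 0 + (0 + 0) + d.(X + 0) + c.(X + X + c.X)) + (rec X. 0 + 0 + (0 + 0) + d.(X + 0) + c.(X + X + c.X)) + c.(rec X. 0 + 0 + (0 + 0) + d.(X + 0) + c.(X + X + c.X)) :: --c--▸ t0, --c--▸ t1, --d--▸ t2
  t2 = (rec X. 0 + 0 + (0 + 0) + d.(X + 0) + c.(X + X + c.X)) + 0 :: --c--▸ t1, --d--▸ t2
Executing b from P (initial set {s0}):
  [1] b ⇒ {s1}
  P completes σ.
Executing b from Q (initial set {t0}):
  [1] b ⇒ no successor for Q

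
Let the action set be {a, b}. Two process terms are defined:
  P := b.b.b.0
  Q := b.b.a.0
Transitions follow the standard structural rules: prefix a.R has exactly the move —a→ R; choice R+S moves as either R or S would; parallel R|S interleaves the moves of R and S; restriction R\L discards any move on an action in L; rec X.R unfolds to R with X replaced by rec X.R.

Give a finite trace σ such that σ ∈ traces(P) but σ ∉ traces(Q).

bbb

Reachable graph of P (4 states):
  m0 = b.b.b.0 has moves --b--▸ m1
  m1 = b.b.0 has moves --b--▸ m2
  m2 = b.0 has moves --b--▸ m3
  m3 = 0 has moves ·
Reachable graph of Q (4 states):
  n0 = b.b.a.0 has moves --b--▸ n1
  n1 = b.a.0 has moves --b--▸ n2
  n2 = a.0 has moves --a--▸ n3
  n3 = 0 has moves ·
Run σ = ⟨bbb⟩ on P: start {m0}
  [1] b ⇒ {m1}
  [2] b ⇒ {m2}
  [3] b ⇒ {m3}
  ✓ P
Run σ = ⟨bbb⟩ on Q: start {n0}
  [1] b ⇒ {n1}
  [2] b ⇒ {n2}
  [3] b ⇒ no successor for Q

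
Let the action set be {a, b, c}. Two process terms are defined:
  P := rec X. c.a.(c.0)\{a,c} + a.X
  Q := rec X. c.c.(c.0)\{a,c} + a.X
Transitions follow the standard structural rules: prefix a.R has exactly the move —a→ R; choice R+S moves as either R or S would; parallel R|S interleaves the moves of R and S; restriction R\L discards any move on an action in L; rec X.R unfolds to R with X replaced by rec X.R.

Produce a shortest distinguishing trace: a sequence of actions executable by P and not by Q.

ca

P's transition system — 3 states:
  s0 = rec X. c.a.(c.0)\{a,c} + a.X :: -a-> s0, -c-> s1
  s1 = a.(c.0)\{a,c} :: -a-> s2
  s2 = (c.0)\{a,c} :: deadlocked
Q's transition system — 3 states:
  t0 = rec X. c.c.(c.0)\{a,c} + a.X :: -a-> t0, -c-> t1
  t1 = c.(c.0)\{a,c} :: -c-> t2
  t2 = (c.0)\{a,c} :: deadlocked
Run σ = ⟨ca⟩ on P: start {s0}
  after c @ step 1: {s1}
  after a @ step 2: {s2}
  — P admits the full trace.
Run σ = ⟨ca⟩ on Q: start {t0}
  after c @ step 1: {t1}
  after a @ step 2: ∅ (Q stuck)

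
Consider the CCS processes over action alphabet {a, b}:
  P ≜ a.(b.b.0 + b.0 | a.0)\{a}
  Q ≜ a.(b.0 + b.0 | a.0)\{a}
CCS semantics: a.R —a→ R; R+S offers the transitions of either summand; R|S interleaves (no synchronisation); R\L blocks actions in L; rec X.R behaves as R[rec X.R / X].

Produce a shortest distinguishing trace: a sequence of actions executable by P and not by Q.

abb

P's transition system — 5 states:
  p0 = a.(b.b.0 + b.0 | a.0)\{a} ⊢ --a--▸ p1
  p1 = (b.b.0 + b.0 | a.0)\{a} ⊢ --b--▸ p2, --b--▸ p3
  p2 = (0 | a.0)\{a} ⊢ ∅
  p3 = (b.0)\{a} ⊢ --b--▸ p4
  p4 = 0\{a} ⊢ ∅
Q's transition system — 4 states:
  q0 = a.(b.0 + b.0 | a.0)\{a} ⊢ --a--▸ q1
  q1 = (b.0 + b.0 | a.0)\{a} ⊢ --b--▸ q2, --b--▸ q3
  q2 = (0 | a.0)\{a} ⊢ ∅
  q3 = 0\{a} ⊢ ∅
Trace ⟨abb⟩ through P, begin at {p0}:
  [1] a ⇒ {p1}
  [2] b ⇒ {p2, p3}
  [3] b ⇒ {p4}
  — P admits the full trace.
Trace ⟨abb⟩ through Q, begin at {q0}:
  [1] a ⇒ {q1}
  [2] b ⇒ {q2, q3}
  [3] b ⇒ ∅ (Q stuck)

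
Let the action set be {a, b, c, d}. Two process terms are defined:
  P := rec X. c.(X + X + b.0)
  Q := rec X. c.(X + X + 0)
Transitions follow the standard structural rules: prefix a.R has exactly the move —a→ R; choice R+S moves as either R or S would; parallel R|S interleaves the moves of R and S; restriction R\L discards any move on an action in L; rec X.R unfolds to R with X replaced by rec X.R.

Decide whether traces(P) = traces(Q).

traces(P) ≠ traces(Q) — witness ⟨cb⟩

P's transition system — 3 states:
  s0 = rec X. c.(X + X + b.0) ⊢ ··c··> s1
  s1 = (rec X. c.(X + X + b.0)) + (rec X. c.(X + X + b.0)) + b.0 ⊢ ··b··> s2, ··c··> s1
  s2 = 0 ⊢ ·
Q's transition system — 2 states:
  t0 = rec X. c.(X + X + 0) ⊢ ··c··> t1
  t1 = (rec X. c.(X + X + 0)) + (rec X. c.(X + X + 0)) + 0 ⊢ ··c··> t1
Executing cb from P (initial set {s0}):
  after c @ step 1: {s1}
  after b @ step 2: {s2}
  — P admits the full trace.
Executing cb from Q (initial set {t0}):
  after c @ step 1: {t1}
  after b @ step 2: ∅  — Q cannot continue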